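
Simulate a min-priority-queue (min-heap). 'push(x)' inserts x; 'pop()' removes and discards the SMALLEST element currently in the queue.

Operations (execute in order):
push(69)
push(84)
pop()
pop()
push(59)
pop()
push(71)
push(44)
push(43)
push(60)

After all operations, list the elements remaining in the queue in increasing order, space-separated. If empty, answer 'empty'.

Answer: 43 44 60 71

Derivation:
push(69): heap contents = [69]
push(84): heap contents = [69, 84]
pop() → 69: heap contents = [84]
pop() → 84: heap contents = []
push(59): heap contents = [59]
pop() → 59: heap contents = []
push(71): heap contents = [71]
push(44): heap contents = [44, 71]
push(43): heap contents = [43, 44, 71]
push(60): heap contents = [43, 44, 60, 71]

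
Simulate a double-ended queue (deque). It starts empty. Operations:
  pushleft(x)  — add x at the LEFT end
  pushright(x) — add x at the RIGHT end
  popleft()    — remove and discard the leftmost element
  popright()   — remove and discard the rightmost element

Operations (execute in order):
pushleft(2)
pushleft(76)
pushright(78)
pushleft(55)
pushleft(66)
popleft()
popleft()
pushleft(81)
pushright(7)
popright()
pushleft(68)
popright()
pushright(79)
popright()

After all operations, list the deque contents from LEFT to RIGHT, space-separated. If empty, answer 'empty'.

Answer: 68 81 76 2

Derivation:
pushleft(2): [2]
pushleft(76): [76, 2]
pushright(78): [76, 2, 78]
pushleft(55): [55, 76, 2, 78]
pushleft(66): [66, 55, 76, 2, 78]
popleft(): [55, 76, 2, 78]
popleft(): [76, 2, 78]
pushleft(81): [81, 76, 2, 78]
pushright(7): [81, 76, 2, 78, 7]
popright(): [81, 76, 2, 78]
pushleft(68): [68, 81, 76, 2, 78]
popright(): [68, 81, 76, 2]
pushright(79): [68, 81, 76, 2, 79]
popright(): [68, 81, 76, 2]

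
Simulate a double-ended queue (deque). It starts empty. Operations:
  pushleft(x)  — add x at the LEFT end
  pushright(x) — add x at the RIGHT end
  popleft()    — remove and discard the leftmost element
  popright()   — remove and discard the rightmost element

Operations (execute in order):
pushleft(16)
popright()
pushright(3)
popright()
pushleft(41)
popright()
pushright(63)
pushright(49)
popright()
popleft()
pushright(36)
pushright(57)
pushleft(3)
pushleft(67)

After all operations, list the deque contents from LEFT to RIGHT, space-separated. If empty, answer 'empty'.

Answer: 67 3 36 57

Derivation:
pushleft(16): [16]
popright(): []
pushright(3): [3]
popright(): []
pushleft(41): [41]
popright(): []
pushright(63): [63]
pushright(49): [63, 49]
popright(): [63]
popleft(): []
pushright(36): [36]
pushright(57): [36, 57]
pushleft(3): [3, 36, 57]
pushleft(67): [67, 3, 36, 57]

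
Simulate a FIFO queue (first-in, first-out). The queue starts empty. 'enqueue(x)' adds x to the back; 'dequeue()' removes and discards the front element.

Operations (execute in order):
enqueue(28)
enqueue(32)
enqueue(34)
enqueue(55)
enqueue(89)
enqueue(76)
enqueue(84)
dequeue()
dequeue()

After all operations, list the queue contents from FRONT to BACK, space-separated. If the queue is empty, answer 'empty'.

enqueue(28): [28]
enqueue(32): [28, 32]
enqueue(34): [28, 32, 34]
enqueue(55): [28, 32, 34, 55]
enqueue(89): [28, 32, 34, 55, 89]
enqueue(76): [28, 32, 34, 55, 89, 76]
enqueue(84): [28, 32, 34, 55, 89, 76, 84]
dequeue(): [32, 34, 55, 89, 76, 84]
dequeue(): [34, 55, 89, 76, 84]

Answer: 34 55 89 76 84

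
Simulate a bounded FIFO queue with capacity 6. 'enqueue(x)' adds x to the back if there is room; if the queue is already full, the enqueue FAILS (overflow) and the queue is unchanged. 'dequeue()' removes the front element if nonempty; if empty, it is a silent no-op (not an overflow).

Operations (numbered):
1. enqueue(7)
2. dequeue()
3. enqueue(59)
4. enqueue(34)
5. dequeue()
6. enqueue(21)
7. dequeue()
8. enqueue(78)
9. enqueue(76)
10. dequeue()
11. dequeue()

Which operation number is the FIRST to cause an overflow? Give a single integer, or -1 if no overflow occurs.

Answer: -1

Derivation:
1. enqueue(7): size=1
2. dequeue(): size=0
3. enqueue(59): size=1
4. enqueue(34): size=2
5. dequeue(): size=1
6. enqueue(21): size=2
7. dequeue(): size=1
8. enqueue(78): size=2
9. enqueue(76): size=3
10. dequeue(): size=2
11. dequeue(): size=1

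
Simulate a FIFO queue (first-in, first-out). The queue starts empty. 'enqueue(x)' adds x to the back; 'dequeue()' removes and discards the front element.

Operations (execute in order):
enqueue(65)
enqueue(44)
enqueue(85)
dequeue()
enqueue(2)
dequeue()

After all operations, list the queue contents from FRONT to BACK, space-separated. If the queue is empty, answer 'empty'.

Answer: 85 2

Derivation:
enqueue(65): [65]
enqueue(44): [65, 44]
enqueue(85): [65, 44, 85]
dequeue(): [44, 85]
enqueue(2): [44, 85, 2]
dequeue(): [85, 2]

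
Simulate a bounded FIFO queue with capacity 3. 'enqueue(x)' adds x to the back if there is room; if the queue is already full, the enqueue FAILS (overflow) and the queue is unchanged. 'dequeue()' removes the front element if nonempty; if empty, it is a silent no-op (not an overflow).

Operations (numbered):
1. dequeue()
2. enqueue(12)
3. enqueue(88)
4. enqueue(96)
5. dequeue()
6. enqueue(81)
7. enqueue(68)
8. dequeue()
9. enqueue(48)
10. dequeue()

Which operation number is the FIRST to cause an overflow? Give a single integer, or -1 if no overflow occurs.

1. dequeue(): empty, no-op, size=0
2. enqueue(12): size=1
3. enqueue(88): size=2
4. enqueue(96): size=3
5. dequeue(): size=2
6. enqueue(81): size=3
7. enqueue(68): size=3=cap → OVERFLOW (fail)
8. dequeue(): size=2
9. enqueue(48): size=3
10. dequeue(): size=2

Answer: 7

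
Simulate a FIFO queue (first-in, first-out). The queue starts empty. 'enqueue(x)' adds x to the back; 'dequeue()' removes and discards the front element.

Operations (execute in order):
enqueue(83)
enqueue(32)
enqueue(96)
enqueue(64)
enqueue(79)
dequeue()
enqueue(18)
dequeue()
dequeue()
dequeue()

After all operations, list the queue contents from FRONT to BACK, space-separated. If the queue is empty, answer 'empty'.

Answer: 79 18

Derivation:
enqueue(83): [83]
enqueue(32): [83, 32]
enqueue(96): [83, 32, 96]
enqueue(64): [83, 32, 96, 64]
enqueue(79): [83, 32, 96, 64, 79]
dequeue(): [32, 96, 64, 79]
enqueue(18): [32, 96, 64, 79, 18]
dequeue(): [96, 64, 79, 18]
dequeue(): [64, 79, 18]
dequeue(): [79, 18]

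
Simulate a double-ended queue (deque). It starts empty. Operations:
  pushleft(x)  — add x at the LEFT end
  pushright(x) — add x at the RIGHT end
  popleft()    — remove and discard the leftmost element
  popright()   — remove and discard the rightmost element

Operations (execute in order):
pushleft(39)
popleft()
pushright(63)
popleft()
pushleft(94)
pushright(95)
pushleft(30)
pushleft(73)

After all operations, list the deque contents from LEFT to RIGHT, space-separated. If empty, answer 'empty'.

Answer: 73 30 94 95

Derivation:
pushleft(39): [39]
popleft(): []
pushright(63): [63]
popleft(): []
pushleft(94): [94]
pushright(95): [94, 95]
pushleft(30): [30, 94, 95]
pushleft(73): [73, 30, 94, 95]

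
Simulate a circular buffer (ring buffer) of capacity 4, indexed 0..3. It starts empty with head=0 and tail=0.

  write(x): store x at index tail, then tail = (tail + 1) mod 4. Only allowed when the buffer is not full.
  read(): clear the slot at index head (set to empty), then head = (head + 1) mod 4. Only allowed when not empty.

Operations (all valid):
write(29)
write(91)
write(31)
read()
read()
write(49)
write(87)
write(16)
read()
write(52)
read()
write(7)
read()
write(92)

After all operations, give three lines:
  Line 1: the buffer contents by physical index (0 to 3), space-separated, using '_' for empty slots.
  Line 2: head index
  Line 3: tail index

write(29): buf=[29 _ _ _], head=0, tail=1, size=1
write(91): buf=[29 91 _ _], head=0, tail=2, size=2
write(31): buf=[29 91 31 _], head=0, tail=3, size=3
read(): buf=[_ 91 31 _], head=1, tail=3, size=2
read(): buf=[_ _ 31 _], head=2, tail=3, size=1
write(49): buf=[_ _ 31 49], head=2, tail=0, size=2
write(87): buf=[87 _ 31 49], head=2, tail=1, size=3
write(16): buf=[87 16 31 49], head=2, tail=2, size=4
read(): buf=[87 16 _ 49], head=3, tail=2, size=3
write(52): buf=[87 16 52 49], head=3, tail=3, size=4
read(): buf=[87 16 52 _], head=0, tail=3, size=3
write(7): buf=[87 16 52 7], head=0, tail=0, size=4
read(): buf=[_ 16 52 7], head=1, tail=0, size=3
write(92): buf=[92 16 52 7], head=1, tail=1, size=4

Answer: 92 16 52 7
1
1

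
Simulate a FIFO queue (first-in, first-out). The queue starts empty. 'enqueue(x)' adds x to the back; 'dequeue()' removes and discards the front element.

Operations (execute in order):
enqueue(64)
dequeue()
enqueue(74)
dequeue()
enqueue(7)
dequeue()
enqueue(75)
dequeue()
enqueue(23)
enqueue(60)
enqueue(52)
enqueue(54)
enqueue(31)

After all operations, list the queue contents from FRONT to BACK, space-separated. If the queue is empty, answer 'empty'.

Answer: 23 60 52 54 31

Derivation:
enqueue(64): [64]
dequeue(): []
enqueue(74): [74]
dequeue(): []
enqueue(7): [7]
dequeue(): []
enqueue(75): [75]
dequeue(): []
enqueue(23): [23]
enqueue(60): [23, 60]
enqueue(52): [23, 60, 52]
enqueue(54): [23, 60, 52, 54]
enqueue(31): [23, 60, 52, 54, 31]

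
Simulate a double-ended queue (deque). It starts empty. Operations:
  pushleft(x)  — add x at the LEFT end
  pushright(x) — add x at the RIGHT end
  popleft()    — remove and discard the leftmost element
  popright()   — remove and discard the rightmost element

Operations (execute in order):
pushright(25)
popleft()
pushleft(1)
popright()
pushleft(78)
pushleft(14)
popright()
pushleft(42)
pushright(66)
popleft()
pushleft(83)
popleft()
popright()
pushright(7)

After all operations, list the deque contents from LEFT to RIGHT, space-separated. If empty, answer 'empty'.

pushright(25): [25]
popleft(): []
pushleft(1): [1]
popright(): []
pushleft(78): [78]
pushleft(14): [14, 78]
popright(): [14]
pushleft(42): [42, 14]
pushright(66): [42, 14, 66]
popleft(): [14, 66]
pushleft(83): [83, 14, 66]
popleft(): [14, 66]
popright(): [14]
pushright(7): [14, 7]

Answer: 14 7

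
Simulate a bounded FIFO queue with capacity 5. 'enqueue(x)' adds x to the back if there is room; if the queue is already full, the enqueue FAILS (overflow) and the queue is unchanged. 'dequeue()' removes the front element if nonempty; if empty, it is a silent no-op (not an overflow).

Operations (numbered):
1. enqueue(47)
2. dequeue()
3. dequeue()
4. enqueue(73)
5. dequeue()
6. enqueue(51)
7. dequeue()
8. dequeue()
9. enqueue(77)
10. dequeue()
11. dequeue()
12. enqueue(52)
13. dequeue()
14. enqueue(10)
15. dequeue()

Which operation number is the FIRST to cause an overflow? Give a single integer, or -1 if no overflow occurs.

1. enqueue(47): size=1
2. dequeue(): size=0
3. dequeue(): empty, no-op, size=0
4. enqueue(73): size=1
5. dequeue(): size=0
6. enqueue(51): size=1
7. dequeue(): size=0
8. dequeue(): empty, no-op, size=0
9. enqueue(77): size=1
10. dequeue(): size=0
11. dequeue(): empty, no-op, size=0
12. enqueue(52): size=1
13. dequeue(): size=0
14. enqueue(10): size=1
15. dequeue(): size=0

Answer: -1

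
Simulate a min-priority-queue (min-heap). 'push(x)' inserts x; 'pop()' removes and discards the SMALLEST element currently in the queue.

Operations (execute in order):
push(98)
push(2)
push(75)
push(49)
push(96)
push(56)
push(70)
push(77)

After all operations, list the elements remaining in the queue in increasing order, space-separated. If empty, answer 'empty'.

Answer: 2 49 56 70 75 77 96 98

Derivation:
push(98): heap contents = [98]
push(2): heap contents = [2, 98]
push(75): heap contents = [2, 75, 98]
push(49): heap contents = [2, 49, 75, 98]
push(96): heap contents = [2, 49, 75, 96, 98]
push(56): heap contents = [2, 49, 56, 75, 96, 98]
push(70): heap contents = [2, 49, 56, 70, 75, 96, 98]
push(77): heap contents = [2, 49, 56, 70, 75, 77, 96, 98]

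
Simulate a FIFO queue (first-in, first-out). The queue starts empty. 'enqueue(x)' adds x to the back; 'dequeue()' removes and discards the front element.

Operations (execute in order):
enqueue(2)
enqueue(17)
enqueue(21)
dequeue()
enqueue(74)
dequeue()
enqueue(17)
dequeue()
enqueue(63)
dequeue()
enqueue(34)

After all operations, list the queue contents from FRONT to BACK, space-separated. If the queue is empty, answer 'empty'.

Answer: 17 63 34

Derivation:
enqueue(2): [2]
enqueue(17): [2, 17]
enqueue(21): [2, 17, 21]
dequeue(): [17, 21]
enqueue(74): [17, 21, 74]
dequeue(): [21, 74]
enqueue(17): [21, 74, 17]
dequeue(): [74, 17]
enqueue(63): [74, 17, 63]
dequeue(): [17, 63]
enqueue(34): [17, 63, 34]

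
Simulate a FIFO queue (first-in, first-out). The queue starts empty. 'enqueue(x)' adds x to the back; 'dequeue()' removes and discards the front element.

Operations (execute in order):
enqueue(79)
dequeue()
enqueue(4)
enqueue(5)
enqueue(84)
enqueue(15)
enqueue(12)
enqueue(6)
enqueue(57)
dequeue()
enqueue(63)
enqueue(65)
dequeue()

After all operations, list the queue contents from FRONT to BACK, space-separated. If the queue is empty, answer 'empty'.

Answer: 84 15 12 6 57 63 65

Derivation:
enqueue(79): [79]
dequeue(): []
enqueue(4): [4]
enqueue(5): [4, 5]
enqueue(84): [4, 5, 84]
enqueue(15): [4, 5, 84, 15]
enqueue(12): [4, 5, 84, 15, 12]
enqueue(6): [4, 5, 84, 15, 12, 6]
enqueue(57): [4, 5, 84, 15, 12, 6, 57]
dequeue(): [5, 84, 15, 12, 6, 57]
enqueue(63): [5, 84, 15, 12, 6, 57, 63]
enqueue(65): [5, 84, 15, 12, 6, 57, 63, 65]
dequeue(): [84, 15, 12, 6, 57, 63, 65]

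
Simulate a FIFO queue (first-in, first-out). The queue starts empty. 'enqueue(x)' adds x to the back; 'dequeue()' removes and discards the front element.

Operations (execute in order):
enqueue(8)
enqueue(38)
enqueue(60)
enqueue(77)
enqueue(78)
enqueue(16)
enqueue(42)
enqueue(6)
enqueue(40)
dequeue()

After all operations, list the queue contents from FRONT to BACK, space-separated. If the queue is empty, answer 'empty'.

enqueue(8): [8]
enqueue(38): [8, 38]
enqueue(60): [8, 38, 60]
enqueue(77): [8, 38, 60, 77]
enqueue(78): [8, 38, 60, 77, 78]
enqueue(16): [8, 38, 60, 77, 78, 16]
enqueue(42): [8, 38, 60, 77, 78, 16, 42]
enqueue(6): [8, 38, 60, 77, 78, 16, 42, 6]
enqueue(40): [8, 38, 60, 77, 78, 16, 42, 6, 40]
dequeue(): [38, 60, 77, 78, 16, 42, 6, 40]

Answer: 38 60 77 78 16 42 6 40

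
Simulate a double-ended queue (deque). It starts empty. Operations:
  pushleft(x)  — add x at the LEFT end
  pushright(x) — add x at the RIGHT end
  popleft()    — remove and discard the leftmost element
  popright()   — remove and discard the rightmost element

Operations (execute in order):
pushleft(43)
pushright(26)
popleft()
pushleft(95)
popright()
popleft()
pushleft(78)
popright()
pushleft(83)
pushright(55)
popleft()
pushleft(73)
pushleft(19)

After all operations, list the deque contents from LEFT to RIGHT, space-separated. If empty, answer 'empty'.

pushleft(43): [43]
pushright(26): [43, 26]
popleft(): [26]
pushleft(95): [95, 26]
popright(): [95]
popleft(): []
pushleft(78): [78]
popright(): []
pushleft(83): [83]
pushright(55): [83, 55]
popleft(): [55]
pushleft(73): [73, 55]
pushleft(19): [19, 73, 55]

Answer: 19 73 55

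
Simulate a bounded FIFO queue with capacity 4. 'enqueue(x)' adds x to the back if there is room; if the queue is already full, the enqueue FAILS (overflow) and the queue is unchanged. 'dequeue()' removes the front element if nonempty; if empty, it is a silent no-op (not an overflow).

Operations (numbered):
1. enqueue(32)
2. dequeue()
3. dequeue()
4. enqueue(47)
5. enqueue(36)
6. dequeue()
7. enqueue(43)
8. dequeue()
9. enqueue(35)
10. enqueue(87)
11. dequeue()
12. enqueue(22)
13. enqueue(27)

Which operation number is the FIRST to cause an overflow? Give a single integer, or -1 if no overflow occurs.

1. enqueue(32): size=1
2. dequeue(): size=0
3. dequeue(): empty, no-op, size=0
4. enqueue(47): size=1
5. enqueue(36): size=2
6. dequeue(): size=1
7. enqueue(43): size=2
8. dequeue(): size=1
9. enqueue(35): size=2
10. enqueue(87): size=3
11. dequeue(): size=2
12. enqueue(22): size=3
13. enqueue(27): size=4

Answer: -1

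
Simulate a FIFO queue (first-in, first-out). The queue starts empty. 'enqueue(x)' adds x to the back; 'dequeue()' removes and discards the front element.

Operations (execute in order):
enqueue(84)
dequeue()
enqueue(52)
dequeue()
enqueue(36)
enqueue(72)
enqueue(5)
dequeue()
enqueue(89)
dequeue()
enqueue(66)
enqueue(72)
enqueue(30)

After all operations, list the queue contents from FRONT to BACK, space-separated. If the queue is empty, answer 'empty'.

enqueue(84): [84]
dequeue(): []
enqueue(52): [52]
dequeue(): []
enqueue(36): [36]
enqueue(72): [36, 72]
enqueue(5): [36, 72, 5]
dequeue(): [72, 5]
enqueue(89): [72, 5, 89]
dequeue(): [5, 89]
enqueue(66): [5, 89, 66]
enqueue(72): [5, 89, 66, 72]
enqueue(30): [5, 89, 66, 72, 30]

Answer: 5 89 66 72 30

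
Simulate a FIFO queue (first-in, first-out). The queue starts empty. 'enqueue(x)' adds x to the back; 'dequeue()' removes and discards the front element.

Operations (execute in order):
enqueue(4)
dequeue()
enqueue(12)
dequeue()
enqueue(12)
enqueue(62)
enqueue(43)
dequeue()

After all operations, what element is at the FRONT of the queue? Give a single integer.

Answer: 62

Derivation:
enqueue(4): queue = [4]
dequeue(): queue = []
enqueue(12): queue = [12]
dequeue(): queue = []
enqueue(12): queue = [12]
enqueue(62): queue = [12, 62]
enqueue(43): queue = [12, 62, 43]
dequeue(): queue = [62, 43]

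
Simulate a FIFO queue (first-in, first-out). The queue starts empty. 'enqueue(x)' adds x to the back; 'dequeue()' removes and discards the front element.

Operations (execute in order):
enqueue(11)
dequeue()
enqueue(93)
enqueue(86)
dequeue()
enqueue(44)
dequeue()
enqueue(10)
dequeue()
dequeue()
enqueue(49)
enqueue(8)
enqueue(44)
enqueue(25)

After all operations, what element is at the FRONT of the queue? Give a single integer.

enqueue(11): queue = [11]
dequeue(): queue = []
enqueue(93): queue = [93]
enqueue(86): queue = [93, 86]
dequeue(): queue = [86]
enqueue(44): queue = [86, 44]
dequeue(): queue = [44]
enqueue(10): queue = [44, 10]
dequeue(): queue = [10]
dequeue(): queue = []
enqueue(49): queue = [49]
enqueue(8): queue = [49, 8]
enqueue(44): queue = [49, 8, 44]
enqueue(25): queue = [49, 8, 44, 25]

Answer: 49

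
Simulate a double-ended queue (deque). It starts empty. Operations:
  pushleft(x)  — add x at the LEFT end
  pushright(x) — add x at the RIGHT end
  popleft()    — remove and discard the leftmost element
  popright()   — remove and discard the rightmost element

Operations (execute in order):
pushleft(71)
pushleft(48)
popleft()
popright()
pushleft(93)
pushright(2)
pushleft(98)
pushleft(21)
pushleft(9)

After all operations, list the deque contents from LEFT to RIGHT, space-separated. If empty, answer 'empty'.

pushleft(71): [71]
pushleft(48): [48, 71]
popleft(): [71]
popright(): []
pushleft(93): [93]
pushright(2): [93, 2]
pushleft(98): [98, 93, 2]
pushleft(21): [21, 98, 93, 2]
pushleft(9): [9, 21, 98, 93, 2]

Answer: 9 21 98 93 2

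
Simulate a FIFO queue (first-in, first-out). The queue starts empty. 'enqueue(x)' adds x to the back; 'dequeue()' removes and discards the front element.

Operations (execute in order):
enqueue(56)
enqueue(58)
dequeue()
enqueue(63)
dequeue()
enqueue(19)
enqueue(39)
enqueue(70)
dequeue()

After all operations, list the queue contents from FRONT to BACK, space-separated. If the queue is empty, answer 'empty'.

Answer: 19 39 70

Derivation:
enqueue(56): [56]
enqueue(58): [56, 58]
dequeue(): [58]
enqueue(63): [58, 63]
dequeue(): [63]
enqueue(19): [63, 19]
enqueue(39): [63, 19, 39]
enqueue(70): [63, 19, 39, 70]
dequeue(): [19, 39, 70]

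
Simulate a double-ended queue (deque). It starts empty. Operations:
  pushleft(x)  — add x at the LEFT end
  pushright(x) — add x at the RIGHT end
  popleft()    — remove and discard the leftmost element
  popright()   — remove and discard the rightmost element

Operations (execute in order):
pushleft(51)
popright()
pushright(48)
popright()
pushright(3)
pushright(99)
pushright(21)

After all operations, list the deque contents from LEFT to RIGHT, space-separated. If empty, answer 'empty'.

Answer: 3 99 21

Derivation:
pushleft(51): [51]
popright(): []
pushright(48): [48]
popright(): []
pushright(3): [3]
pushright(99): [3, 99]
pushright(21): [3, 99, 21]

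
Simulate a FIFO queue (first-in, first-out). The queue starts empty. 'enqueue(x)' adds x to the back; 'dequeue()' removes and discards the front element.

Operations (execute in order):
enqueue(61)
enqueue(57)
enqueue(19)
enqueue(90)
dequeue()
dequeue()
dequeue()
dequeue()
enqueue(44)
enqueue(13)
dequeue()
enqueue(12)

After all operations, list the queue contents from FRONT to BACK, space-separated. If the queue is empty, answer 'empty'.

enqueue(61): [61]
enqueue(57): [61, 57]
enqueue(19): [61, 57, 19]
enqueue(90): [61, 57, 19, 90]
dequeue(): [57, 19, 90]
dequeue(): [19, 90]
dequeue(): [90]
dequeue(): []
enqueue(44): [44]
enqueue(13): [44, 13]
dequeue(): [13]
enqueue(12): [13, 12]

Answer: 13 12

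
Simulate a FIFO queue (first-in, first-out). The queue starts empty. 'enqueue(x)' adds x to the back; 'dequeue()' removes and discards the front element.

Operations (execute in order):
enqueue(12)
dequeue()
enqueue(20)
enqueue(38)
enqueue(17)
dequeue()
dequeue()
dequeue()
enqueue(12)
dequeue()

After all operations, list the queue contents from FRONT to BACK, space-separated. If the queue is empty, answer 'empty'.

enqueue(12): [12]
dequeue(): []
enqueue(20): [20]
enqueue(38): [20, 38]
enqueue(17): [20, 38, 17]
dequeue(): [38, 17]
dequeue(): [17]
dequeue(): []
enqueue(12): [12]
dequeue(): []

Answer: empty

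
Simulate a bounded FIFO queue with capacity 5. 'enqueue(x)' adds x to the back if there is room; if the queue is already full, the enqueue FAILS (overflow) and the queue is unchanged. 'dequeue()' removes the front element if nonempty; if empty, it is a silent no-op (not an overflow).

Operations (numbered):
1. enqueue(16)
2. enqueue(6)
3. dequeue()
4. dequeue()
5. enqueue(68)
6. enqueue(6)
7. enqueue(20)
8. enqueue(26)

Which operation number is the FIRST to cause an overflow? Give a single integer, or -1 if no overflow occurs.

Answer: -1

Derivation:
1. enqueue(16): size=1
2. enqueue(6): size=2
3. dequeue(): size=1
4. dequeue(): size=0
5. enqueue(68): size=1
6. enqueue(6): size=2
7. enqueue(20): size=3
8. enqueue(26): size=4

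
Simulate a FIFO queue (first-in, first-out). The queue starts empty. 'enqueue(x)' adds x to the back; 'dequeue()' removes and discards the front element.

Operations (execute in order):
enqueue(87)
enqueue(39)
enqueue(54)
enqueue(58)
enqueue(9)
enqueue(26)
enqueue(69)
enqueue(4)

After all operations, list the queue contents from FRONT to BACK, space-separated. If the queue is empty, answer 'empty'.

Answer: 87 39 54 58 9 26 69 4

Derivation:
enqueue(87): [87]
enqueue(39): [87, 39]
enqueue(54): [87, 39, 54]
enqueue(58): [87, 39, 54, 58]
enqueue(9): [87, 39, 54, 58, 9]
enqueue(26): [87, 39, 54, 58, 9, 26]
enqueue(69): [87, 39, 54, 58, 9, 26, 69]
enqueue(4): [87, 39, 54, 58, 9, 26, 69, 4]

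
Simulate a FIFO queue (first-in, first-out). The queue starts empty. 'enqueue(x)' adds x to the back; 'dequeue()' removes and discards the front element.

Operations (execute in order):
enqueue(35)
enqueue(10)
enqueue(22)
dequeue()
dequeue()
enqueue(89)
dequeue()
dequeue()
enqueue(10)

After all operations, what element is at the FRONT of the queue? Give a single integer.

enqueue(35): queue = [35]
enqueue(10): queue = [35, 10]
enqueue(22): queue = [35, 10, 22]
dequeue(): queue = [10, 22]
dequeue(): queue = [22]
enqueue(89): queue = [22, 89]
dequeue(): queue = [89]
dequeue(): queue = []
enqueue(10): queue = [10]

Answer: 10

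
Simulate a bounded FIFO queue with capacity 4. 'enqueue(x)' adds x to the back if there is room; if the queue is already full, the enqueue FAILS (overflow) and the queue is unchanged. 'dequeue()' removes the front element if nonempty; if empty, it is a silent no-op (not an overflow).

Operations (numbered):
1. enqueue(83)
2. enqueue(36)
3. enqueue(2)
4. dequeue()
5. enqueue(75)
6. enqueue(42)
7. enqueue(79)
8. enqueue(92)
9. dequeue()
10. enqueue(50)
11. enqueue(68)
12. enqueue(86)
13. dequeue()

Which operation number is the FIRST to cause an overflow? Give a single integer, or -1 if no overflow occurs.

1. enqueue(83): size=1
2. enqueue(36): size=2
3. enqueue(2): size=3
4. dequeue(): size=2
5. enqueue(75): size=3
6. enqueue(42): size=4
7. enqueue(79): size=4=cap → OVERFLOW (fail)
8. enqueue(92): size=4=cap → OVERFLOW (fail)
9. dequeue(): size=3
10. enqueue(50): size=4
11. enqueue(68): size=4=cap → OVERFLOW (fail)
12. enqueue(86): size=4=cap → OVERFLOW (fail)
13. dequeue(): size=3

Answer: 7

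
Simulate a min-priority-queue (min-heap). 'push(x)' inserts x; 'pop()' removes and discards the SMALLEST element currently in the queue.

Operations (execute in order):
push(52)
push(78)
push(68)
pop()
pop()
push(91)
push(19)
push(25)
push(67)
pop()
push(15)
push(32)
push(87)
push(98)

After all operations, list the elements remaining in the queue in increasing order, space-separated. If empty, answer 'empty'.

push(52): heap contents = [52]
push(78): heap contents = [52, 78]
push(68): heap contents = [52, 68, 78]
pop() → 52: heap contents = [68, 78]
pop() → 68: heap contents = [78]
push(91): heap contents = [78, 91]
push(19): heap contents = [19, 78, 91]
push(25): heap contents = [19, 25, 78, 91]
push(67): heap contents = [19, 25, 67, 78, 91]
pop() → 19: heap contents = [25, 67, 78, 91]
push(15): heap contents = [15, 25, 67, 78, 91]
push(32): heap contents = [15, 25, 32, 67, 78, 91]
push(87): heap contents = [15, 25, 32, 67, 78, 87, 91]
push(98): heap contents = [15, 25, 32, 67, 78, 87, 91, 98]

Answer: 15 25 32 67 78 87 91 98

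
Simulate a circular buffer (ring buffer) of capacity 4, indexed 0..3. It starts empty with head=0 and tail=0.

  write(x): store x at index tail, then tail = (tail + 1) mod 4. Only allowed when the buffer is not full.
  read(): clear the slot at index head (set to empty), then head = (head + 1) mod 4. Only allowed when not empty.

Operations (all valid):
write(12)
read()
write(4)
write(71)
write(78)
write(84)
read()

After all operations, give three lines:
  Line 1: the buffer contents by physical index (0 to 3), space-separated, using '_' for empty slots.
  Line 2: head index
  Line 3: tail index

write(12): buf=[12 _ _ _], head=0, tail=1, size=1
read(): buf=[_ _ _ _], head=1, tail=1, size=0
write(4): buf=[_ 4 _ _], head=1, tail=2, size=1
write(71): buf=[_ 4 71 _], head=1, tail=3, size=2
write(78): buf=[_ 4 71 78], head=1, tail=0, size=3
write(84): buf=[84 4 71 78], head=1, tail=1, size=4
read(): buf=[84 _ 71 78], head=2, tail=1, size=3

Answer: 84 _ 71 78
2
1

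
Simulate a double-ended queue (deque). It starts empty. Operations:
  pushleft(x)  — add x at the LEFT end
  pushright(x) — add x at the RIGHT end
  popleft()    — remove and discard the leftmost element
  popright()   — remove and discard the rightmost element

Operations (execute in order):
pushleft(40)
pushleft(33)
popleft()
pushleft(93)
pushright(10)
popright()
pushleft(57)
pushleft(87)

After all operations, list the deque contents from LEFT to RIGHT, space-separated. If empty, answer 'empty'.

pushleft(40): [40]
pushleft(33): [33, 40]
popleft(): [40]
pushleft(93): [93, 40]
pushright(10): [93, 40, 10]
popright(): [93, 40]
pushleft(57): [57, 93, 40]
pushleft(87): [87, 57, 93, 40]

Answer: 87 57 93 40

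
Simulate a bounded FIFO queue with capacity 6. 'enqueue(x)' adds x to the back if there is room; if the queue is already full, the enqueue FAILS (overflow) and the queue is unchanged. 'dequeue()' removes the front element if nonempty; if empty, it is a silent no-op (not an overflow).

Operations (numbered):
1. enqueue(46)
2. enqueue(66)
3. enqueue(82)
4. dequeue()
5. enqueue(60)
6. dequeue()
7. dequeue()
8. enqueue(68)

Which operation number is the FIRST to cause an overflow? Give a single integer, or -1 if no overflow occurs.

1. enqueue(46): size=1
2. enqueue(66): size=2
3. enqueue(82): size=3
4. dequeue(): size=2
5. enqueue(60): size=3
6. dequeue(): size=2
7. dequeue(): size=1
8. enqueue(68): size=2

Answer: -1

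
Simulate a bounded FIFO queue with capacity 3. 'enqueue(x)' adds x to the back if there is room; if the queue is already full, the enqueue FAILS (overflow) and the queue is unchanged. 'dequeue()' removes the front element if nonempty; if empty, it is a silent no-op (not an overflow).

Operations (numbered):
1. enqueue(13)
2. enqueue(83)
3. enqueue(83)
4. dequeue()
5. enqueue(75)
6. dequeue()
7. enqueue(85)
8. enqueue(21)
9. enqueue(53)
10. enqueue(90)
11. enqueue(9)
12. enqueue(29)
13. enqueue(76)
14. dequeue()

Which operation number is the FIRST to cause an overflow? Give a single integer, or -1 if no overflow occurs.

1. enqueue(13): size=1
2. enqueue(83): size=2
3. enqueue(83): size=3
4. dequeue(): size=2
5. enqueue(75): size=3
6. dequeue(): size=2
7. enqueue(85): size=3
8. enqueue(21): size=3=cap → OVERFLOW (fail)
9. enqueue(53): size=3=cap → OVERFLOW (fail)
10. enqueue(90): size=3=cap → OVERFLOW (fail)
11. enqueue(9): size=3=cap → OVERFLOW (fail)
12. enqueue(29): size=3=cap → OVERFLOW (fail)
13. enqueue(76): size=3=cap → OVERFLOW (fail)
14. dequeue(): size=2

Answer: 8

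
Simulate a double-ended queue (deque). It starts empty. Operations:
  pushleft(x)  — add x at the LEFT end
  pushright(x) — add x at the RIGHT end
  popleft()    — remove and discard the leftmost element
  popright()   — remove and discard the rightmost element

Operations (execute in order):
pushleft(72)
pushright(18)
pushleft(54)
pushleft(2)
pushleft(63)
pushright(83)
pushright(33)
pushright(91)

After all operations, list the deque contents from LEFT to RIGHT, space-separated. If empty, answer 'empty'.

pushleft(72): [72]
pushright(18): [72, 18]
pushleft(54): [54, 72, 18]
pushleft(2): [2, 54, 72, 18]
pushleft(63): [63, 2, 54, 72, 18]
pushright(83): [63, 2, 54, 72, 18, 83]
pushright(33): [63, 2, 54, 72, 18, 83, 33]
pushright(91): [63, 2, 54, 72, 18, 83, 33, 91]

Answer: 63 2 54 72 18 83 33 91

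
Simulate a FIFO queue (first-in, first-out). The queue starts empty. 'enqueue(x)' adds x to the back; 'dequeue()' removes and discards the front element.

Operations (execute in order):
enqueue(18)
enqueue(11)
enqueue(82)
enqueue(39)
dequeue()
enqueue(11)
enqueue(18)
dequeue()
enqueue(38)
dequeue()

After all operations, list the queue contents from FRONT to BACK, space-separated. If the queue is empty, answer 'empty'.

Answer: 39 11 18 38

Derivation:
enqueue(18): [18]
enqueue(11): [18, 11]
enqueue(82): [18, 11, 82]
enqueue(39): [18, 11, 82, 39]
dequeue(): [11, 82, 39]
enqueue(11): [11, 82, 39, 11]
enqueue(18): [11, 82, 39, 11, 18]
dequeue(): [82, 39, 11, 18]
enqueue(38): [82, 39, 11, 18, 38]
dequeue(): [39, 11, 18, 38]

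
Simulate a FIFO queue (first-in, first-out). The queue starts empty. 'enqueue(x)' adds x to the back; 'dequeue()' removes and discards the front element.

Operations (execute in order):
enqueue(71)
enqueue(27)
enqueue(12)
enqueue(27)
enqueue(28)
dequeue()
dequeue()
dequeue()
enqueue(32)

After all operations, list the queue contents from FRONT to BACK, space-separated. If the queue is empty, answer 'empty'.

enqueue(71): [71]
enqueue(27): [71, 27]
enqueue(12): [71, 27, 12]
enqueue(27): [71, 27, 12, 27]
enqueue(28): [71, 27, 12, 27, 28]
dequeue(): [27, 12, 27, 28]
dequeue(): [12, 27, 28]
dequeue(): [27, 28]
enqueue(32): [27, 28, 32]

Answer: 27 28 32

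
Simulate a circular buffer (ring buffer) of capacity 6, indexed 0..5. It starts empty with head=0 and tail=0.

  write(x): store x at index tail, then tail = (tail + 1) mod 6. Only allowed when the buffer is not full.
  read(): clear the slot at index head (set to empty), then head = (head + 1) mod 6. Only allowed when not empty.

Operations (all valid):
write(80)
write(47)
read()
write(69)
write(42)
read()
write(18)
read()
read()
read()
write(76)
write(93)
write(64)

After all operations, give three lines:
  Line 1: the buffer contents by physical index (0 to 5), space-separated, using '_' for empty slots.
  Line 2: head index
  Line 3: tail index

Answer: 93 64 _ _ _ 76
5
2

Derivation:
write(80): buf=[80 _ _ _ _ _], head=0, tail=1, size=1
write(47): buf=[80 47 _ _ _ _], head=0, tail=2, size=2
read(): buf=[_ 47 _ _ _ _], head=1, tail=2, size=1
write(69): buf=[_ 47 69 _ _ _], head=1, tail=3, size=2
write(42): buf=[_ 47 69 42 _ _], head=1, tail=4, size=3
read(): buf=[_ _ 69 42 _ _], head=2, tail=4, size=2
write(18): buf=[_ _ 69 42 18 _], head=2, tail=5, size=3
read(): buf=[_ _ _ 42 18 _], head=3, tail=5, size=2
read(): buf=[_ _ _ _ 18 _], head=4, tail=5, size=1
read(): buf=[_ _ _ _ _ _], head=5, tail=5, size=0
write(76): buf=[_ _ _ _ _ 76], head=5, tail=0, size=1
write(93): buf=[93 _ _ _ _ 76], head=5, tail=1, size=2
write(64): buf=[93 64 _ _ _ 76], head=5, tail=2, size=3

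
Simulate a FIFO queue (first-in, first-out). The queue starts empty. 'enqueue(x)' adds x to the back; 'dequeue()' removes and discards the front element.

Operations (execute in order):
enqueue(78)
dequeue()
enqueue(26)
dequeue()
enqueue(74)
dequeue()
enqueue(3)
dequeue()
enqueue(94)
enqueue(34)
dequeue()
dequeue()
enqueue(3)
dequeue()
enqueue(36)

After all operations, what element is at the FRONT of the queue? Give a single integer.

enqueue(78): queue = [78]
dequeue(): queue = []
enqueue(26): queue = [26]
dequeue(): queue = []
enqueue(74): queue = [74]
dequeue(): queue = []
enqueue(3): queue = [3]
dequeue(): queue = []
enqueue(94): queue = [94]
enqueue(34): queue = [94, 34]
dequeue(): queue = [34]
dequeue(): queue = []
enqueue(3): queue = [3]
dequeue(): queue = []
enqueue(36): queue = [36]

Answer: 36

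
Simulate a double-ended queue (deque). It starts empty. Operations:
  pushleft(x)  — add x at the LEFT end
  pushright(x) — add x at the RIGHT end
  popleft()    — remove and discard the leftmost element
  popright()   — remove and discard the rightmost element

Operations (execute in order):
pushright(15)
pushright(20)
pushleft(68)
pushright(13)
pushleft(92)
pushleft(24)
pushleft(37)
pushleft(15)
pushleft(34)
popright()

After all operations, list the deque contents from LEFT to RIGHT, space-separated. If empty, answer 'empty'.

Answer: 34 15 37 24 92 68 15 20

Derivation:
pushright(15): [15]
pushright(20): [15, 20]
pushleft(68): [68, 15, 20]
pushright(13): [68, 15, 20, 13]
pushleft(92): [92, 68, 15, 20, 13]
pushleft(24): [24, 92, 68, 15, 20, 13]
pushleft(37): [37, 24, 92, 68, 15, 20, 13]
pushleft(15): [15, 37, 24, 92, 68, 15, 20, 13]
pushleft(34): [34, 15, 37, 24, 92, 68, 15, 20, 13]
popright(): [34, 15, 37, 24, 92, 68, 15, 20]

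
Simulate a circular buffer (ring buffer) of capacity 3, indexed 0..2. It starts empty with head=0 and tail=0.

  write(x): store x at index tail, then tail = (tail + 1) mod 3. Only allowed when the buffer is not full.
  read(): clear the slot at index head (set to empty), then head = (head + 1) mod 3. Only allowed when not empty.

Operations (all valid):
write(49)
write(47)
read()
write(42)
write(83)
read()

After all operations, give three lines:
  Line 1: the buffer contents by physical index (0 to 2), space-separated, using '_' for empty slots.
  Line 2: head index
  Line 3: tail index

write(49): buf=[49 _ _], head=0, tail=1, size=1
write(47): buf=[49 47 _], head=0, tail=2, size=2
read(): buf=[_ 47 _], head=1, tail=2, size=1
write(42): buf=[_ 47 42], head=1, tail=0, size=2
write(83): buf=[83 47 42], head=1, tail=1, size=3
read(): buf=[83 _ 42], head=2, tail=1, size=2

Answer: 83 _ 42
2
1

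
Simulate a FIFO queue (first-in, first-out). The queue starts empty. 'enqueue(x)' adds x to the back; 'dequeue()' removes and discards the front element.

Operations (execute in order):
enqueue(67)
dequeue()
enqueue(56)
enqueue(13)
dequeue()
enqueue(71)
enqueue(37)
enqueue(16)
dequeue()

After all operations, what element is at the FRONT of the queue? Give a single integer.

Answer: 71

Derivation:
enqueue(67): queue = [67]
dequeue(): queue = []
enqueue(56): queue = [56]
enqueue(13): queue = [56, 13]
dequeue(): queue = [13]
enqueue(71): queue = [13, 71]
enqueue(37): queue = [13, 71, 37]
enqueue(16): queue = [13, 71, 37, 16]
dequeue(): queue = [71, 37, 16]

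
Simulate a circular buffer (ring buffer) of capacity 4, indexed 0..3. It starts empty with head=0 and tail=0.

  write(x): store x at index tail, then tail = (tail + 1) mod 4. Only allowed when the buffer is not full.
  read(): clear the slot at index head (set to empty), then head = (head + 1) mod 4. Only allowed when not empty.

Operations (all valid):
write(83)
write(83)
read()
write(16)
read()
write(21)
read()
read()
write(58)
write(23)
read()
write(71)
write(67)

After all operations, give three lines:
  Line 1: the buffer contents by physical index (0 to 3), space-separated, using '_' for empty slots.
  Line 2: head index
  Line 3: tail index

write(83): buf=[83 _ _ _], head=0, tail=1, size=1
write(83): buf=[83 83 _ _], head=0, tail=2, size=2
read(): buf=[_ 83 _ _], head=1, tail=2, size=1
write(16): buf=[_ 83 16 _], head=1, tail=3, size=2
read(): buf=[_ _ 16 _], head=2, tail=3, size=1
write(21): buf=[_ _ 16 21], head=2, tail=0, size=2
read(): buf=[_ _ _ 21], head=3, tail=0, size=1
read(): buf=[_ _ _ _], head=0, tail=0, size=0
write(58): buf=[58 _ _ _], head=0, tail=1, size=1
write(23): buf=[58 23 _ _], head=0, tail=2, size=2
read(): buf=[_ 23 _ _], head=1, tail=2, size=1
write(71): buf=[_ 23 71 _], head=1, tail=3, size=2
write(67): buf=[_ 23 71 67], head=1, tail=0, size=3

Answer: _ 23 71 67
1
0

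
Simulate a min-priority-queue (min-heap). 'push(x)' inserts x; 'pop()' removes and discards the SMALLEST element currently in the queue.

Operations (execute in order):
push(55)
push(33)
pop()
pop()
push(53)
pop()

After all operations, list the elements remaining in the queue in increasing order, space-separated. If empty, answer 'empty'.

Answer: empty

Derivation:
push(55): heap contents = [55]
push(33): heap contents = [33, 55]
pop() → 33: heap contents = [55]
pop() → 55: heap contents = []
push(53): heap contents = [53]
pop() → 53: heap contents = []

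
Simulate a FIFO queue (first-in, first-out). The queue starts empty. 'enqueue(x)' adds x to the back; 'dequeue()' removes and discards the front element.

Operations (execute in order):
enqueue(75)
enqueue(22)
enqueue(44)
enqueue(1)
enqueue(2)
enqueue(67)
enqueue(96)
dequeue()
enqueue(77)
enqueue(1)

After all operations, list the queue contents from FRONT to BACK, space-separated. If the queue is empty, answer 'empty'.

enqueue(75): [75]
enqueue(22): [75, 22]
enqueue(44): [75, 22, 44]
enqueue(1): [75, 22, 44, 1]
enqueue(2): [75, 22, 44, 1, 2]
enqueue(67): [75, 22, 44, 1, 2, 67]
enqueue(96): [75, 22, 44, 1, 2, 67, 96]
dequeue(): [22, 44, 1, 2, 67, 96]
enqueue(77): [22, 44, 1, 2, 67, 96, 77]
enqueue(1): [22, 44, 1, 2, 67, 96, 77, 1]

Answer: 22 44 1 2 67 96 77 1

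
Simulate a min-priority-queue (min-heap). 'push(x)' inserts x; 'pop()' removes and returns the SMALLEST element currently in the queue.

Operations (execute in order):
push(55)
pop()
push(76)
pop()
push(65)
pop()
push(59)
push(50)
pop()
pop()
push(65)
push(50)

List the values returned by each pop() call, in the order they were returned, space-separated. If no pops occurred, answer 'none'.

Answer: 55 76 65 50 59

Derivation:
push(55): heap contents = [55]
pop() → 55: heap contents = []
push(76): heap contents = [76]
pop() → 76: heap contents = []
push(65): heap contents = [65]
pop() → 65: heap contents = []
push(59): heap contents = [59]
push(50): heap contents = [50, 59]
pop() → 50: heap contents = [59]
pop() → 59: heap contents = []
push(65): heap contents = [65]
push(50): heap contents = [50, 65]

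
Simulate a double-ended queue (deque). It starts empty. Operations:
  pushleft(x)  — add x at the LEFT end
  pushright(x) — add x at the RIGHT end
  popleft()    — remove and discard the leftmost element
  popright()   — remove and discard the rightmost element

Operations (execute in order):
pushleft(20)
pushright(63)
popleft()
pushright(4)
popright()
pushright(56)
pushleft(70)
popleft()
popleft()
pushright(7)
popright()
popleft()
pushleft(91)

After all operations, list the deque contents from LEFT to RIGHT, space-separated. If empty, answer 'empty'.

Answer: 91

Derivation:
pushleft(20): [20]
pushright(63): [20, 63]
popleft(): [63]
pushright(4): [63, 4]
popright(): [63]
pushright(56): [63, 56]
pushleft(70): [70, 63, 56]
popleft(): [63, 56]
popleft(): [56]
pushright(7): [56, 7]
popright(): [56]
popleft(): []
pushleft(91): [91]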